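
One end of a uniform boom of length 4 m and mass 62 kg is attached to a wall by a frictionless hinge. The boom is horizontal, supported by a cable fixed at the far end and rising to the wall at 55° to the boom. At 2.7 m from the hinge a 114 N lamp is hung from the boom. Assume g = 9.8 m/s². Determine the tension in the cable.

T ≈ 465 N

Take torques about the hinge: T sin 55° · 4 = 62×9.8×2 + 114×2.7 = 1523 N·m.
So T = 1523 / (0.8192 × 4) = 464.81 N.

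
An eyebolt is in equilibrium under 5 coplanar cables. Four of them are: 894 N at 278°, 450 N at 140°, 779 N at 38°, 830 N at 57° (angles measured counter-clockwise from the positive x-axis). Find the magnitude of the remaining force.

Sum the known components: ΣF_x = 845.6 N, ΣF_y = 579.7 N.
For equilibrium the remaining force must supply (−ΣF_x, −ΣF_y) = (-845.6, -579.7) N.
Magnitude = √((-845.6)² + (-579.7)²) = 1025 N; direction = atan2(-579.7, -845.6) = 214.4°.

F ≈ 1030 N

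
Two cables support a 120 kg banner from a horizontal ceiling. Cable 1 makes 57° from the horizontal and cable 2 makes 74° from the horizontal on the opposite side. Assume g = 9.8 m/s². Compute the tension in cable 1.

Weight W = 120 × 9.8 = 1176 N acts straight down.
Horizontal: T_1 cos 57° = T_2 cos 74°  →  T_2 = 1.976 T_1.
Vertical: T_1 sin 57° + T_2 sin 74° = 1176.
Substituting the horizontal relation into the vertical equation gives 2.738 T_1 = 1176, so T_1 = 429.5 N.

T_1 ≈ 430 N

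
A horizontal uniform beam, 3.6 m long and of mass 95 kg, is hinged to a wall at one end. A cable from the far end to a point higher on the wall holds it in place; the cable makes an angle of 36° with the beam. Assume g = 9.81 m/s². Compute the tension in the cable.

Take torques about the hinge: T sin 36° · 3.6 = 95×9.81×1.8 = 1677.5 N·m.
So T = 1677.5 / (0.5878 × 3.6) = 792.76 N.

T ≈ 793 N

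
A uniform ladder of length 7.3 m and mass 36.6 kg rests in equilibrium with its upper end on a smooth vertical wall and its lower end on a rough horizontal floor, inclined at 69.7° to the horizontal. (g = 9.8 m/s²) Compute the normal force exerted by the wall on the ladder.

N_wall ≈ 66.3 N

Torques about the foot: N_wall · 7.3 sin 69.7° = 36.6×9.8×3.65 cos 69.7° → N_wall = 66.34 N.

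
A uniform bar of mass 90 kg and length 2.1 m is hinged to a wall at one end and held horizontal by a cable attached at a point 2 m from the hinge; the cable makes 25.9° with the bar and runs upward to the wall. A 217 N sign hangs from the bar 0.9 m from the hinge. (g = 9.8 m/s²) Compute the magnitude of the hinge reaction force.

Take torques about the hinge: T sin 25.9° · 2 = 90×9.8×1.05 + 217×0.9 = 1121.4 N·m.
So T = 1121.4 / (0.4368 × 2) = 1283.6 N.
ΣF_x = 0: H_x = T cos 25.9° = 1154.7 N.
ΣF_y = 0: H_y = (90×9.8 + 217) − T sin 25.9° = 1099 − 560.7 = 538.3 N.
|H| = √(H_x² + H_y²) = √((1154.7)² + (538.3)²) = 1274 N.

|H| ≈ 1270 N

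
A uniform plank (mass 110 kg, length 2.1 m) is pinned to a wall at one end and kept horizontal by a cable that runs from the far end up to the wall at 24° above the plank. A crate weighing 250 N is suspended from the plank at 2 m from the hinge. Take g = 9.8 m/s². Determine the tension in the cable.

Take torques about the hinge: T sin 24° · 2.1 = 110×9.8×1.05 + 250×2 = 1631.9 N·m.
So T = 1631.9 / (0.4067 × 2.1) = 1910.6 N.

T ≈ 1910 N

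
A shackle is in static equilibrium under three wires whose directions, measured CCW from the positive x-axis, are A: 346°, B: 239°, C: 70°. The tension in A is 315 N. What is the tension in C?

T_C ≈ 1580 N

Resolve: ΣF_x = 315 cos 346° + T_B cos 239° + T_C cos 70° = 0.
        ΣF_y = 315 sin 346° + T_B sin 239° + T_C sin 70° = 0.
The known terms sum to (305.6, -76.21) N, so -0.5150 T_B + 0.3420 T_C = -305.6 and -0.8572 T_B + 0.9397 T_C = 76.21.
Solving simultaneously: T_B = 1642 N, T_C = 1579 N.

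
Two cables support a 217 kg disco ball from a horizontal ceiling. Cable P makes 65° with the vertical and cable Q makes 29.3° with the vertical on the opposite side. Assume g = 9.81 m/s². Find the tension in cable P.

T_P ≈ 1040 N

Angles from the horizontal: cable P is 90° − 65° = 25°, cable Q is 90° − 29.3° = 60.7°.
Weight W = 217 × 9.81 = 2129 N acts straight down.
Horizontal: T_P cos 25° = T_Q cos 60.7°  →  T_Q = 1.852 T_P.
Vertical: T_P sin 25° + T_Q sin 60.7° = 2129.
Substituting the horizontal relation into the vertical equation gives 2.038 T_P = 2129, so T_P = 1045 N.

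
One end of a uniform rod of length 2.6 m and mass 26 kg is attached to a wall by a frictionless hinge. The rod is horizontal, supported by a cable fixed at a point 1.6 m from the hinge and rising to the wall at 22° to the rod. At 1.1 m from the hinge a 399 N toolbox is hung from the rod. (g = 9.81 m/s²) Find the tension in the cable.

Take torques about the hinge: T sin 22° · 1.6 = 26×9.81×1.3 + 399×1.1 = 770.48 N·m.
So T = 770.48 / (0.3746 × 1.6) = 1285.5 N.

T ≈ 1290 N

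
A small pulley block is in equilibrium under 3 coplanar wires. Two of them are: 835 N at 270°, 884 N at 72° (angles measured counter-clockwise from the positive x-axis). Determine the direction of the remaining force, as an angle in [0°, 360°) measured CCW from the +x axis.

Sum the known components: ΣF_x = 273.2 N, ΣF_y = 5.734 N.
For equilibrium the remaining force must supply (−ΣF_x, −ΣF_y) = (-273.2, -5.734) N.
Magnitude = √((-273.2)² + (-5.734)²) = 273.2 N; direction = atan2(-5.734, -273.2) = 181.2°.

θ ≈ 181°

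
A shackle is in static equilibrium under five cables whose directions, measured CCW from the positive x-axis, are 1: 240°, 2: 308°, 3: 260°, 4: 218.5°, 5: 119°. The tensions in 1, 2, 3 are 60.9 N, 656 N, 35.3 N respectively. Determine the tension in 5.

T_5 ≈ 711 N

Resolve: ΣF_x = 60.9 cos 240° + 656 cos 308° + 35.3 cos 260° + T_4 cos 218.5° + T_5 cos 119° = 0.
        ΣF_y = 60.9 sin 240° + 656 sin 308° + 35.3 sin 260° + T_4 sin 218.5° + T_5 sin 119° = 0.
The known terms sum to (367.3, -604.4) N, so -0.7826 T_4 − 0.4848 T_5 = -367.3 and -0.6225 T_4 + 0.8746 T_5 = 604.4.
Solving simultaneously: T_4 = 28.60 N, T_5 = 711.4 N.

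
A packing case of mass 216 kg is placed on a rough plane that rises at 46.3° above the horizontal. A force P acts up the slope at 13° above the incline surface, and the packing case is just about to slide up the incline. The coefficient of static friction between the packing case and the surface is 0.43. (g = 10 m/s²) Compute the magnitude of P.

On the verge of sliding up the incline, friction equals μN and acts down the slope.
Perpendicular: N + P sin 13° = W cos 46.3° = 1492 N.
Along incline: P cos 13° = W sin 46.3° + μN  with W sin 46.3° = 1562 N.
Solving the pair for P and N: P = 2057 N, N = 1030 N (and f = μN = 442.7 N).

P ≈ 2060 N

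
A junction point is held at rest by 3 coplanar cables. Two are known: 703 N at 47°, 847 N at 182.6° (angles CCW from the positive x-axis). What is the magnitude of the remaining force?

F ≈ 601 N

Sum the known components: ΣF_x = -366.7 N, ΣF_y = 475.7 N.
For equilibrium the remaining force must supply (−ΣF_x, −ΣF_y) = (366.7, -475.7) N.
Magnitude = √((366.7)² + (-475.7)²) = 600.6 N; direction = atan2(-475.7, 366.7) = 307.6°.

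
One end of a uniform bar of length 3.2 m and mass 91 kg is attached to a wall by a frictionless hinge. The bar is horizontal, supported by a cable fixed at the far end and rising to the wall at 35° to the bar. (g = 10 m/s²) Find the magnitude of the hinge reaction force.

|H| ≈ 793 N

Take torques about the hinge: T sin 35° · 3.2 = 91×10×1.6 = 1456 N·m.
So T = 1456 / (0.5736 × 3.2) = 793.27 N.
ΣF_x = 0: H_x = T cos 35° = 649.81 N.
ΣF_y = 0: H_y = (91×10) − T sin 35° = 910 − 455 = 455 N.
|H| = √(H_x² + H_y²) = √((649.81)² + (455)²) = 793.27 N.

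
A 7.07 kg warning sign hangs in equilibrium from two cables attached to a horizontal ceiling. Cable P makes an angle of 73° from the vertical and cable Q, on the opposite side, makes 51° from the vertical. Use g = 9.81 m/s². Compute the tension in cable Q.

T_Q ≈ 80 N

Angles from the horizontal: cable P is 90° − 73° = 17°, cable Q is 90° − 51° = 39°.
Weight W = 7.07 × 9.81 = 69.36 N acts straight down.
Horizontal: T_P cos 17° = T_Q cos 39°  →  T_P = 0.8127 T_Q.
Vertical: T_P sin 17° + T_Q sin 39° = 69.36.
Substituting the horizontal relation into the vertical equation gives 0.8669 T_Q = 69.36, so T_Q = 80 N.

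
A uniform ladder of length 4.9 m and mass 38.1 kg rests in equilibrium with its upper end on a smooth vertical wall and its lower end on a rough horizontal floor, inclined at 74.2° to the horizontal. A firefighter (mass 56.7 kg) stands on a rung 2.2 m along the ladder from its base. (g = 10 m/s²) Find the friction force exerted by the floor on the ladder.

f ≈ 126 N

Torques about the foot: N_wall · 4.9 sin 74.2° = 38.1×10×2.45 cos 74.2° + 56.7×10×2.2 cos 74.2° → N_wall = 125.94 N.
ΣF_x = 0: f_floor = N_wall = 125.94 N.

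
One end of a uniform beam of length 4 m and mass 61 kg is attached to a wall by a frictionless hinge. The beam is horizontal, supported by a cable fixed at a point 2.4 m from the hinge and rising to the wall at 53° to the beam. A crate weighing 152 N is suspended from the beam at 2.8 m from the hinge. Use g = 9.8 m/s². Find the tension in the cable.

Take torques about the hinge: T sin 53° · 2.4 = 61×9.8×2 + 152×2.8 = 1621.2 N·m.
So T = 1621.2 / (0.7986 × 2.4) = 845.82 N.

T ≈ 846 N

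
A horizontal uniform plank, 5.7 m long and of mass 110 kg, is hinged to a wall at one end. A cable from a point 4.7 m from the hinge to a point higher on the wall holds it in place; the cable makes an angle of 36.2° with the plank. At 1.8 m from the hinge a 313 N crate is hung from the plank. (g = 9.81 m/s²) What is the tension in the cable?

Take torques about the hinge: T sin 36.2° · 4.7 = 110×9.81×2.85 + 313×1.8 = 3638.8 N·m.
So T = 3638.8 / (0.5906 × 4.7) = 1310.9 N.

T ≈ 1310 N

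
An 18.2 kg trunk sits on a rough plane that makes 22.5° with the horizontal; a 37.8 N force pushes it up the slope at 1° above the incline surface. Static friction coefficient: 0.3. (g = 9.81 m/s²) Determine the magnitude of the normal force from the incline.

Axes along / perpendicular to the incline. W sin 22.5° = 68.33 N down-slope; W cos 22.5° = 165 N into the surface.
Perpendicular: N = W cos 22.5° − P sin 1° = 165 − 0.6597 = 164.3 N.
Along incline: P cos 1° + f = W sin 22.5° (friction acts up-slope) → f = 68.33 − 37.79 = 30.53 N.
|f| = 30.53 N ≤ μN = 49.29 N, so the trunk is indeed static.

N ≈ 164 N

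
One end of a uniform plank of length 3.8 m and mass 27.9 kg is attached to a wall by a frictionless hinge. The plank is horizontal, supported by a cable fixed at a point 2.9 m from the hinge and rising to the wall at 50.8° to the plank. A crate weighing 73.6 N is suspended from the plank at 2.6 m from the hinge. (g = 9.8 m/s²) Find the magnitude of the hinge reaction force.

|H| ≈ 224 N

Take torques about the hinge: T sin 50.8° · 2.9 = 27.9×9.8×1.9 + 73.6×2.6 = 710.86 N·m.
So T = 710.86 / (0.7749 × 2.9) = 316.31 N.
ΣF_x = 0: H_x = T cos 50.8° = 199.92 N.
ΣF_y = 0: H_y = (27.9×9.8 + 73.6) − T sin 50.8° = 347.02 − 245.12 = 101.9 N.
|H| = √(H_x² + H_y²) = √((199.92)² + (101.9)²) = 224.39 N.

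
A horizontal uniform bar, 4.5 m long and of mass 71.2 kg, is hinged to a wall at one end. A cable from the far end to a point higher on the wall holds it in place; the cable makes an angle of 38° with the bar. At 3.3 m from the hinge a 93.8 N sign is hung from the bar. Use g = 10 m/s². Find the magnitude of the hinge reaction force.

|H| ≈ 664 N

Take torques about the hinge: T sin 38° · 4.5 = 71.2×10×2.25 + 93.8×3.3 = 1911.5 N·m.
So T = 1911.5 / (0.6157 × 4.5) = 689.97 N.
ΣF_x = 0: H_x = T cos 38° = 543.7 N.
ΣF_y = 0: H_y = (71.2×10 + 93.8) − T sin 38° = 805.8 − 424.79 = 381.01 N.
|H| = √(H_x² + H_y²) = √((543.7)² + (381.01)²) = 663.92 N.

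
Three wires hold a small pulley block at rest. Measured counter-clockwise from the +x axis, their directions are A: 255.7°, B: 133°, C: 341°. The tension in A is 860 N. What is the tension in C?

T_C ≈ 1540 N

Resolve: ΣF_x = 860 cos 255.7° + T_B cos 133° + T_C cos 341° = 0.
        ΣF_y = 860 sin 255.7° + T_B sin 133° + T_C sin 341° = 0.
The known terms sum to (-212.4, -833.4) N, so -0.6820 T_B + 0.9455 T_C = 212.4 and 0.7314 T_B − 0.3256 T_C = 833.4.
Solving simultaneously: T_B = 1826 N, T_C = 1542 N.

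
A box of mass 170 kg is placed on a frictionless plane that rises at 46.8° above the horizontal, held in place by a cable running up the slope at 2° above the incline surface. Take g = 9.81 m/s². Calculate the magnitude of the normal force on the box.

N ≈ 1100 N

Take axes along and perpendicular to the incline. Weight components: W sin 46.8° = 1216 N down-slope, W cos 46.8° = 1142 N into the surface.
Along incline: T cos 2° = W sin 46.8° → T = 1216 N.
Perpendicular: N = W cos 46.8° − T sin 2° = 1099 N.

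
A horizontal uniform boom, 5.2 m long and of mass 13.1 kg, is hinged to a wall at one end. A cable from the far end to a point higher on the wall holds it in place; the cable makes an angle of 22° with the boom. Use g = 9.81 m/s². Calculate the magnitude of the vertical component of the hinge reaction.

|H_y| ≈ 64.3 N

Take torques about the hinge: T sin 22° · 5.2 = 13.1×9.81×2.6 = 334.13 N·m.
So T = 334.13 / (0.3746 × 5.2) = 171.53 N.
ΣF_y = 0: H_y = (13.1×9.81) − T sin 22° = 128.51 − 64.255 = 64.255 N.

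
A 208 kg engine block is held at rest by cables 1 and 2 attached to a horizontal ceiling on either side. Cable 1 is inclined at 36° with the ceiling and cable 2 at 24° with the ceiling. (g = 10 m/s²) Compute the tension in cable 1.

T_1 ≈ 2190 N

Weight W = 208 × 10 = 2080 N acts straight down.
Horizontal: T_1 cos 36° = T_2 cos 24°  →  T_2 = 0.8856 T_1.
Vertical: T_1 sin 36° + T_2 sin 24° = 2080.
Substituting the horizontal relation into the vertical equation gives 0.948 T_1 = 2080, so T_1 = 2194 N.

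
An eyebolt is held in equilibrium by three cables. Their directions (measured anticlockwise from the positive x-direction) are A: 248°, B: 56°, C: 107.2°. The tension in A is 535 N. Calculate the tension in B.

Resolve: ΣF_x = 535 cos 248° + T_B cos 56° + T_C cos 107.2° = 0.
        ΣF_y = 535 sin 248° + T_B sin 56° + T_C sin 107.2° = 0.
The known terms sum to (-200.4, -496) N, so 0.5592 T_B − 0.2957 T_C = 200.4 and 0.8290 T_B + 0.9553 T_C = 496.
Solving simultaneously: T_B = 433.9 N, T_C = 142.7 N.

T_B ≈ 434 N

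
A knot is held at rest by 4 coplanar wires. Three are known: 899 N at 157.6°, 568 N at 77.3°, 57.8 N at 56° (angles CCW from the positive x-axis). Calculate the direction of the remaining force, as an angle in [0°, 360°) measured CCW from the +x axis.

θ ≈ 306°

Sum the known components: ΣF_x = -674 N, ΣF_y = 944.6 N.
For equilibrium the remaining force must supply (−ΣF_x, −ΣF_y) = (674, -944.6) N.
Magnitude = √((674)² + (-944.6)²) = 1160 N; direction = atan2(-944.6, 674) = 305.5°.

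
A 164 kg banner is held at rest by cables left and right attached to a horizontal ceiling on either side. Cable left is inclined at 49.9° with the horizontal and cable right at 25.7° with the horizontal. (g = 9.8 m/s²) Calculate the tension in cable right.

T_right ≈ 1070 N

Weight W = 164 × 9.8 = 1607 N acts straight down.
Horizontal: T_left cos 49.9° = T_right cos 25.7°  →  T_left = 1.399 T_right.
Vertical: T_left sin 49.9° + T_right sin 25.7° = 1607.
Substituting the horizontal relation into the vertical equation gives 1.504 T_right = 1607, so T_right = 1069 N.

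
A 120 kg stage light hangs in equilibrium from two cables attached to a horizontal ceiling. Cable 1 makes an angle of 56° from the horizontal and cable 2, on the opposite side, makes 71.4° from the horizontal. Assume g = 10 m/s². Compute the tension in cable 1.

Weight W = 120 × 10 = 1200 N acts straight down.
Horizontal: T_1 cos 56° = T_2 cos 71.4°  →  T_2 = 1.753 T_1.
Vertical: T_1 sin 56° + T_2 sin 71.4° = 1200.
Substituting the horizontal relation into the vertical equation gives 2.491 T_1 = 1200, so T_1 = 481.8 N.

T_1 ≈ 482 N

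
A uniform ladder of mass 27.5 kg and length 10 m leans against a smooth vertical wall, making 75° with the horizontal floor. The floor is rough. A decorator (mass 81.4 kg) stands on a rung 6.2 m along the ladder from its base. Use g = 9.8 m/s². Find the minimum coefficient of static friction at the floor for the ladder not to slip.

μ_min ≈ 0.158

ΣF_y = 0: N_floor = 27.5×9.8 + 81.4×9.8 = 1067.2 N.
Torques about the foot: N_wall · 10 sin 75° = 27.5×9.8×5 cos 75° + 81.4×9.8×6.2 cos 75° → N_wall = 168.63 N.
ΣF_x = 0: f_floor = N_wall = 168.63 N.
μ_min = f_floor / N_floor = 168.63 / 1067.2 = 0.158.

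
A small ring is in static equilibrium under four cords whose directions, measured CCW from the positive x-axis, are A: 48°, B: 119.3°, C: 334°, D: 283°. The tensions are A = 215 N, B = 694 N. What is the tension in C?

Resolve: ΣF_x = 215 cos 48° + 694 cos 119.3° + T_C cos 334° + T_D cos 283° = 0.
        ΣF_y = 215 sin 48° + 694 sin 119.3° + T_C sin 334° + T_D sin 283° = 0.
The known terms sum to (-195.8, 765) N, so 0.8988 T_C + 0.2250 T_D = 195.8 and -0.4384 T_C − 0.9744 T_D = -765.
Solving simultaneously: T_C = 24.02 N, T_D = 774.3 N.

T_C ≈ 24 N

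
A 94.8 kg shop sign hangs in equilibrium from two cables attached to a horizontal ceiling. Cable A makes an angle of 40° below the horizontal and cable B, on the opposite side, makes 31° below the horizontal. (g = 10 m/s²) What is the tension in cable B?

T_B ≈ 768 N

Weight W = 94.8 × 10 = 948 N acts straight down.
Horizontal: T_A cos 40° = T_B cos 31°  →  T_A = 1.119 T_B.
Vertical: T_A sin 40° + T_B sin 31° = 948.
Substituting the horizontal relation into the vertical equation gives 1.234 T_B = 948, so T_B = 768.1 N.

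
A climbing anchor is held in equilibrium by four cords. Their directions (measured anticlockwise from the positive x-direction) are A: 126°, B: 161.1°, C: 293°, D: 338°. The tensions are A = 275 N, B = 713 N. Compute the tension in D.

T_D ≈ 838 N

Resolve: ΣF_x = 275 cos 126° + 713 cos 161.1° + T_C cos 293° + T_D cos 338° = 0.
        ΣF_y = 275 sin 126° + 713 sin 161.1° + T_C sin 293° + T_D sin 338° = 0.
The known terms sum to (-836.2, 453.4) N, so 0.3907 T_C + 0.9272 T_D = 836.2 and -0.9205 T_C − 0.3746 T_D = -453.4.
Solving simultaneously: T_C = 151.6 N, T_D = 838 N.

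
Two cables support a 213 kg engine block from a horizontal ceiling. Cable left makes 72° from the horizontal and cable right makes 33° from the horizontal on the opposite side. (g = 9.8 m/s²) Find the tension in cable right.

Weight W = 213 × 9.8 = 2087 N acts straight down.
Horizontal: T_left cos 72° = T_right cos 33°  →  T_left = 2.714 T_right.
Vertical: T_left sin 72° + T_right sin 33° = 2087.
Substituting the horizontal relation into the vertical equation gives 3.126 T_right = 2087, so T_right = 667.8 N.

T_right ≈ 668 N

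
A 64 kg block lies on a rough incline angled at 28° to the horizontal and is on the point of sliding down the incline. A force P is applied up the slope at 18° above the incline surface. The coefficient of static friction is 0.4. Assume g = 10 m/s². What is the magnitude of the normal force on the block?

On the verge of sliding down the incline, friction equals μN and acts up the slope.
Perpendicular: N + P sin 18° = W cos 28° = 565.1 N.
Along incline: P cos 18° + μN = W sin 28° with W sin 28° = 300.5 N.
Solving the pair for P and N: P = 89.95 N, N = 537.3 N (and f = μN = 214.9 N).

N ≈ 537 N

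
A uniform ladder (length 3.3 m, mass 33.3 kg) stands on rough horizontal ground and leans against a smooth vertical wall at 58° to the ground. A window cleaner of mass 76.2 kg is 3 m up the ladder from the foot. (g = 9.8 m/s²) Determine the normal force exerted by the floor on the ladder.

N_floor ≈ 1070 N

ΣF_y = 0: N_floor = 33.3×9.8 + 76.2×9.8 = 1073.1 N.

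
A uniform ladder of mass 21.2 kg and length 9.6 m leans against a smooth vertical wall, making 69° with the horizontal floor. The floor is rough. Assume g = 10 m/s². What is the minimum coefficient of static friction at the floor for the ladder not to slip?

ΣF_y = 0: N_floor = 21.2×10 = 212 N.
Torques about the foot: N_wall · 9.6 sin 69° = 21.2×10×4.8 cos 69° → N_wall = 40.69 N.
ΣF_x = 0: f_floor = N_wall = 40.69 N.
μ_min = f_floor / N_floor = 40.69 / 212 = 0.1919.

μ_min ≈ 0.192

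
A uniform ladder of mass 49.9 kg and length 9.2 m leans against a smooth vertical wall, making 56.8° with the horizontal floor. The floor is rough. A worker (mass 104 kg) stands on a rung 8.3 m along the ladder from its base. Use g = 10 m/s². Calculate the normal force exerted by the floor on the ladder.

N_floor ≈ 1540 N

ΣF_y = 0: N_floor = 49.9×10 + 104×10 = 1539 N.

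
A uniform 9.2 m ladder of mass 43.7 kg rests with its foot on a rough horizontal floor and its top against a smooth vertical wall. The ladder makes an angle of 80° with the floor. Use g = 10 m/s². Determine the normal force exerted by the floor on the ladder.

N_floor ≈ 437 N

ΣF_y = 0: N_floor = 43.7×10 = 437 N.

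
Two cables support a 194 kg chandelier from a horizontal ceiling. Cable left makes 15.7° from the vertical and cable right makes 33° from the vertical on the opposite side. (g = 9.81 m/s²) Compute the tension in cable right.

Angles from the horizontal: cable left is 90° − 15.7° = 74.3°, cable right is 90° − 33° = 57°.
Weight W = 194 × 9.81 = 1903 N acts straight down.
Horizontal: T_left cos 74.3° = T_right cos 57°  →  T_left = 2.013 T_right.
Vertical: T_left sin 74.3° + T_right sin 57° = 1903.
Substituting the horizontal relation into the vertical equation gives 2.776 T_right = 1903, so T_right = 685.5 N.

T_right ≈ 685 N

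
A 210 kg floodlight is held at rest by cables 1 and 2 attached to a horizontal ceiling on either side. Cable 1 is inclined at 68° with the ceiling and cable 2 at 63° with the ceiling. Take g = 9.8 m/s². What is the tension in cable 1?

T_1 ≈ 1240 N

Weight W = 210 × 9.8 = 2058 N acts straight down.
Horizontal: T_1 cos 68° = T_2 cos 63°  →  T_2 = 0.8251 T_1.
Vertical: T_1 sin 68° + T_2 sin 63° = 2058.
Substituting the horizontal relation into the vertical equation gives 1.662 T_1 = 2058, so T_1 = 1238 N.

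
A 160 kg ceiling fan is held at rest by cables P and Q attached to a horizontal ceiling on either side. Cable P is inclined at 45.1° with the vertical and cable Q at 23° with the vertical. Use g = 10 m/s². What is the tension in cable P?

Angles from the horizontal: cable P is 90° − 45.1° = 44.9°, cable Q is 90° − 23° = 67°.
Weight W = 160 × 10 = 1600 N acts straight down.
Horizontal: T_P cos 44.9° = T_Q cos 67°  →  T_Q = 1.813 T_P.
Vertical: T_P sin 44.9° + T_Q sin 67° = 1600.
Substituting the horizontal relation into the vertical equation gives 2.375 T_P = 1600, so T_P = 673.8 N.

T_P ≈ 674 N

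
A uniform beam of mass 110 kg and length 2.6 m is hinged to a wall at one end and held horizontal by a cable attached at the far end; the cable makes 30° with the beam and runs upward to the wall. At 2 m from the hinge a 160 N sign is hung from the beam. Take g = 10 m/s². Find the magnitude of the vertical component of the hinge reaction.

|H_y| ≈ 587 N

Take torques about the hinge: T sin 30° · 2.6 = 110×10×1.3 + 160×2 = 1750 N·m.
So T = 1750 / (0.5000 × 2.6) = 1346.2 N.
ΣF_y = 0: H_y = (110×10 + 160) − T sin 30° = 1260 − 673.08 = 586.92 N.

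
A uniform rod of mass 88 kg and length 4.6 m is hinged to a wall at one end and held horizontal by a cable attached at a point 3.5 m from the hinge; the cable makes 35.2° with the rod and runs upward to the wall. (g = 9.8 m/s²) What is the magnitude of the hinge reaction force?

Take torques about the hinge: T sin 35.2° · 3.5 = 88×9.8×2.3 = 1983.5 N·m.
So T = 1983.5 / (0.5764 × 3.5) = 983.15 N.
ΣF_x = 0: H_x = T cos 35.2° = 803.38 N.
ΣF_y = 0: H_y = (88×9.8) − T sin 35.2° = 862.4 − 566.72 = 295.68 N.
|H| = √(H_x² + H_y²) = √((803.38)² + (295.68)²) = 856.06 N.

|H| ≈ 856 N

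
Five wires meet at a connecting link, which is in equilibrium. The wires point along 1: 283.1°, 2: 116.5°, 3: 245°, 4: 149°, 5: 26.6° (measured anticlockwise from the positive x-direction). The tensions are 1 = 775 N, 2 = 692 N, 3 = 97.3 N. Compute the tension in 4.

T_4 ≈ 145 N

Resolve: ΣF_x = 775 cos 283.1° + 692 cos 116.5° + 97.3 cos 245° + T_4 cos 149° + T_5 cos 26.6° = 0.
        ΣF_y = 775 sin 283.1° + 692 sin 116.5° + 97.3 sin 245° + T_4 sin 149° + T_5 sin 26.6° = 0.
The known terms sum to (-174.2, -223.7) N, so -0.8572 T_4 + 0.8942 T_5 = 174.2 and 0.5150 T_4 + 0.4478 T_5 = 223.7.
Solving simultaneously: T_4 = 144.5 N, T_5 = 333.4 N.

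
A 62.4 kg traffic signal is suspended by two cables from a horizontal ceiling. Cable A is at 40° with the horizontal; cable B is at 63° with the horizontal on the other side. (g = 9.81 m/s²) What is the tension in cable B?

T_B ≈ 481 N

Weight W = 62.4 × 9.81 = 612.1 N acts straight down.
Horizontal: T_A cos 40° = T_B cos 63°  →  T_A = 0.5926 T_B.
Vertical: T_A sin 40° + T_B sin 63° = 612.1.
Substituting the horizontal relation into the vertical equation gives 1.272 T_B = 612.1, so T_B = 481.3 N.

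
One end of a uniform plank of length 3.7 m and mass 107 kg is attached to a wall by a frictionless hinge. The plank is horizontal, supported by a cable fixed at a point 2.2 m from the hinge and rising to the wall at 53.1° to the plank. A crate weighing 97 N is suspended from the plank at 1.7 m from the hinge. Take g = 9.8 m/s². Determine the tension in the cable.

T ≈ 1200 N

Take torques about the hinge: T sin 53.1° · 2.2 = 107×9.8×1.85 + 97×1.7 = 2104.8 N·m.
So T = 2104.8 / (0.7997 × 2.2) = 1196.4 N.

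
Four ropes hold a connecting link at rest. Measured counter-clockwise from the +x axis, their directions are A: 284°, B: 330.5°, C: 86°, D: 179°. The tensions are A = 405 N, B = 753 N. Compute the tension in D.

T_D ≈ 806 N

Resolve: ΣF_x = 405 cos 284° + 753 cos 330.5° + T_C cos 86° + T_D cos 179° = 0.
        ΣF_y = 405 sin 284° + 753 sin 330.5° + T_C sin 86° + T_D sin 179° = 0.
The known terms sum to (753.4, -763.8) N, so 0.0698 T_C − 0.9998 T_D = -753.4 and 0.9976 T_C + 0.0175 T_D = 763.8.
Solving simultaneously: T_C = 751.5 N, T_D = 805.9 N.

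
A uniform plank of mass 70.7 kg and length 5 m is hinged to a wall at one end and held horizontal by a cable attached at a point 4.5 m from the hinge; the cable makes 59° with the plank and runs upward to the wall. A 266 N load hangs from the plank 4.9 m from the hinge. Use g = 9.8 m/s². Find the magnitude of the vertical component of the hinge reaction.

|H_y| ≈ 284 N

Take torques about the hinge: T sin 59° · 4.5 = 70.7×9.8×2.5 + 266×4.9 = 3035.6 N·m.
So T = 3035.6 / (0.8572 × 4.5) = 786.97 N.
ΣF_y = 0: H_y = (70.7×9.8 + 266) − T sin 59° = 958.86 − 674.57 = 284.29 N.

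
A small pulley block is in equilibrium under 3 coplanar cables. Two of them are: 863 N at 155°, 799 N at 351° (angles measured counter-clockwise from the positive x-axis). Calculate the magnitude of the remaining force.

Sum the known components: ΣF_x = 7.019 N, ΣF_y = 239.7 N.
For equilibrium the remaining force must supply (−ΣF_x, −ΣF_y) = (-7.019, -239.7) N.
Magnitude = √((-7.019)² + (-239.7)²) = 239.8 N; direction = atan2(-239.7, -7.019) = 268.3°.

F ≈ 240 N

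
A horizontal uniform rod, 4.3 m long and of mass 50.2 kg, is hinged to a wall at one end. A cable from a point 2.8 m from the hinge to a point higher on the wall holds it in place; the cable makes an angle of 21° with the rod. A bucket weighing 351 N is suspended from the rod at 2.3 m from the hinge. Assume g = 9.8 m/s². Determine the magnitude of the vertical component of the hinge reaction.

Take torques about the hinge: T sin 21° · 2.8 = 50.2×9.8×2.15 + 351×2.3 = 1865 N·m.
So T = 1865 / (0.3584 × 2.8) = 1858.6 N.
ΣF_y = 0: H_y = (50.2×9.8 + 351) − T sin 21° = 842.96 − 666.08 = 176.88 N.

|H_y| ≈ 177 N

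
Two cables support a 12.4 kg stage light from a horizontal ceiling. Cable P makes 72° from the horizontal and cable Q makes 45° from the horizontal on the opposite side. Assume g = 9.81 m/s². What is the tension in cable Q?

T_Q ≈ 42.2 N

Weight W = 12.4 × 9.81 = 121.6 N acts straight down.
Horizontal: T_P cos 72° = T_Q cos 45°  →  T_P = 2.288 T_Q.
Vertical: T_P sin 72° + T_Q sin 45° = 121.6.
Substituting the horizontal relation into the vertical equation gives 2.883 T_Q = 121.6, so T_Q = 42.19 N.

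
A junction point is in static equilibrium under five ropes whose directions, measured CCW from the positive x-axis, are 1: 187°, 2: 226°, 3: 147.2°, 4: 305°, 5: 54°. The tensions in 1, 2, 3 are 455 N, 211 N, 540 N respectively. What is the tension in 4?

Resolve: ΣF_x = 455 cos 187° + 211 cos 226° + 540 cos 147.2° + T_4 cos 305° + T_5 cos 54° = 0.
        ΣF_y = 455 sin 187° + 211 sin 226° + 540 sin 147.2° + T_4 sin 305° + T_5 sin 54° = 0.
The known terms sum to (-1052, 85.29) N, so 0.5736 T_4 + 0.5878 T_5 = 1052 and -0.8192 T_4 + 0.8090 T_5 = -85.29.
Solving simultaneously: T_4 = 953.2 N, T_5 = 859.7 N.

T_4 ≈ 953 N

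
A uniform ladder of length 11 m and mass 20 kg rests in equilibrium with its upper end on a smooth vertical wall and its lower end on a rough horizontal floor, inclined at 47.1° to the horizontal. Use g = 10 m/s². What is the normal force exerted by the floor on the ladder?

N_floor ≈ 200 N

ΣF_y = 0: N_floor = 20×10 = 200 N.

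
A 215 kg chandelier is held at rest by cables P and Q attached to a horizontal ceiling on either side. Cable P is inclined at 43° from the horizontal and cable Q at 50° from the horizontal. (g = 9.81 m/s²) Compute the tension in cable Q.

Weight W = 215 × 9.81 = 2109 N acts straight down.
Horizontal: T_P cos 43° = T_Q cos 50°  →  T_P = 0.8789 T_Q.
Vertical: T_P sin 43° + T_Q sin 50° = 2109.
Substituting the horizontal relation into the vertical equation gives 1.365 T_Q = 2109, so T_Q = 1545 N.

T_Q ≈ 1540 N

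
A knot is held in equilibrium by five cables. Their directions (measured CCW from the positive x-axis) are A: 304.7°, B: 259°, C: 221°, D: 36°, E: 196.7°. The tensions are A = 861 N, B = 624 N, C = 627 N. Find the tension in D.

Resolve: ΣF_x = 861 cos 304.7° + 624 cos 259° + 627 cos 221° + T_D cos 36° + T_E cos 196.7° = 0.
        ΣF_y = 861 sin 304.7° + 624 sin 259° + 627 sin 221° + T_D sin 36° + T_E sin 196.7° = 0.
The known terms sum to (-102.1, -1732) N, so 0.8090 T_D − 0.9578 T_E = 102.1 and 0.5878 T_D − 0.2874 T_E = 1732.
Solving simultaneously: T_D = 4930 N, T_E = 4057 N.

T_D ≈ 4930 N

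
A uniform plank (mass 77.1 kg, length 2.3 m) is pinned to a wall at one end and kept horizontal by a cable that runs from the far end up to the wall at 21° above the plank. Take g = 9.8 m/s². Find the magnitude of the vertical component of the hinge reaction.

Take torques about the hinge: T sin 21° · 2.3 = 77.1×9.8×1.15 = 868.92 N·m.
So T = 868.92 / (0.3584 × 2.3) = 1054.2 N.
ΣF_y = 0: H_y = (77.1×9.8) − T sin 21° = 755.58 − 377.79 = 377.79 N.

|H_y| ≈ 378 N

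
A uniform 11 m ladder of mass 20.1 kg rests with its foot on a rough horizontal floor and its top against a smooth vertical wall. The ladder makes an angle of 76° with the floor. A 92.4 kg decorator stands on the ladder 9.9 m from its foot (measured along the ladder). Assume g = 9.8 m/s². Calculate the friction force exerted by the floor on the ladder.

Torques about the foot: N_wall · 11 sin 76° = 20.1×9.8×5.5 cos 76° + 92.4×9.8×9.9 cos 76° → N_wall = 227.75 N.
ΣF_x = 0: f_floor = N_wall = 227.75 N.

f ≈ 228 N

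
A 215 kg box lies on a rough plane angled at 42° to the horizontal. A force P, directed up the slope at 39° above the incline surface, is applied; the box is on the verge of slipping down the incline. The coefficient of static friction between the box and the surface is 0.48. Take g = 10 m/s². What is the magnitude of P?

P ≈ 1410 N

On the verge of sliding down the incline, friction equals μN and acts up the slope.
Perpendicular: N + P sin 39° = W cos 42° = 1598 N.
Along incline: P cos 39° + μN = W sin 42° with W sin 42° = 1439 N.
Solving the pair for P and N: P = 1414 N, N = 708 N (and f = μN = 339.8 N).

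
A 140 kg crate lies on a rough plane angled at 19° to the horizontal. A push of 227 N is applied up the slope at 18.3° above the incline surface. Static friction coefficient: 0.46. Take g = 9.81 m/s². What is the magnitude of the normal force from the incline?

N ≈ 1230 N

Axes along / perpendicular to the incline. W sin 19° = 447.1 N down-slope; W cos 19° = 1299 N into the surface.
Perpendicular: N = W cos 19° − P sin 18.3° = 1299 − 71.28 = 1227 N.
Along incline: P cos 18.3° + f = W sin 19° (friction acts up-slope) → f = 447.1 − 215.5 = 231.6 N.
|f| = 231.6 N ≤ μN = 564.6 N, so the crate is indeed static.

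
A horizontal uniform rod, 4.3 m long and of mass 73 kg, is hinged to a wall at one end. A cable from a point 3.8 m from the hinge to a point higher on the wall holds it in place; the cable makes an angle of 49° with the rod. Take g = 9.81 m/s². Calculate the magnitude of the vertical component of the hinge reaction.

Take torques about the hinge: T sin 49° · 3.8 = 73×9.81×2.15 = 1539.7 N·m.
So T = 1539.7 / (0.7547 × 3.8) = 536.87 N.
ΣF_y = 0: H_y = (73×9.81) − T sin 49° = 716.13 − 405.18 = 310.95 N.

|H_y| ≈ 311 N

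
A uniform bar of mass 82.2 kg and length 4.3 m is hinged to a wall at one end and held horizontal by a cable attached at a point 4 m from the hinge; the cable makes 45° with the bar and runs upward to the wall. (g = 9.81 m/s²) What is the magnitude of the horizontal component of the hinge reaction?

H_x ≈ 433 N

Take torques about the hinge: T sin 45° · 4 = 82.2×9.81×2.15 = 1733.7 N·m.
So T = 1733.7 / (0.7071 × 4) = 612.96 N.
ΣF_x = 0: H_x = T cos 45° = 433.43 N.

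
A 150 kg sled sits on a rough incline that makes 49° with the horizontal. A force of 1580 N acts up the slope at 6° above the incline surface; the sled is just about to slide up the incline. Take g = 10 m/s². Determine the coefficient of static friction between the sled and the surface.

μ ≈ 0.536

On the verge of sliding up the incline, friction is at its maximum μN and acts down the slope.
Perpendicular to incline: N = W cos 49° − P sin 6° = 984.1 − 165.2 = 818.9 N.
Along incline: P cos 6° − μN = W sin 49° → μ = −(W sin 49° − P cos 6°) / N = 0.5364.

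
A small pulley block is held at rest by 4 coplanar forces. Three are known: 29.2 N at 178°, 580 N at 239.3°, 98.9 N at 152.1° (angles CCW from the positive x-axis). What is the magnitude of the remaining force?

F ≈ 612 N

Sum the known components: ΣF_x = -412.7 N, ΣF_y = -451.4 N.
For equilibrium the remaining force must supply (−ΣF_x, −ΣF_y) = (412.7, 451.4) N.
Magnitude = √((412.7)² + (451.4)²) = 611.6 N; direction = atan2(451.4, 412.7) = 47.6°.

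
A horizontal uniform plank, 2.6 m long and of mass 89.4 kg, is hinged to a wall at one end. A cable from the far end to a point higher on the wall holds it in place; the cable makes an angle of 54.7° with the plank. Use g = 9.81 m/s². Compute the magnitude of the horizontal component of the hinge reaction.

H_x ≈ 310 N

Take torques about the hinge: T sin 54.7° · 2.6 = 89.4×9.81×1.3 = 1140.1 N·m.
So T = 1140.1 / (0.8161 × 2.6) = 537.3 N.
ΣF_x = 0: H_x = T cos 54.7° = 310.48 N.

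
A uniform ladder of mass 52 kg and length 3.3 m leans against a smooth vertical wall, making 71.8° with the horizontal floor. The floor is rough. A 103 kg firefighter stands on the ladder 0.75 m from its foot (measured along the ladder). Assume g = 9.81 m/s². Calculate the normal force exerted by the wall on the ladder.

N_wall ≈ 159 N

Torques about the foot: N_wall · 3.3 sin 71.8° = 52×9.81×1.65 cos 71.8° + 103×9.81×0.75 cos 71.8° → N_wall = 159.36 N.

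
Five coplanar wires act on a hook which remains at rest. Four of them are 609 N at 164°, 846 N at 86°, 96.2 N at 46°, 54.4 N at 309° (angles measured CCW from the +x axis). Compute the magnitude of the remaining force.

F ≈ 1120 N

Sum the known components: ΣF_x = -425.3 N, ΣF_y = 1039 N.
For equilibrium the remaining force must supply (−ΣF_x, −ΣF_y) = (425.3, -1039) N.
Magnitude = √((425.3)² + (-1039)²) = 1122 N; direction = atan2(-1039, 425.3) = 292.3°.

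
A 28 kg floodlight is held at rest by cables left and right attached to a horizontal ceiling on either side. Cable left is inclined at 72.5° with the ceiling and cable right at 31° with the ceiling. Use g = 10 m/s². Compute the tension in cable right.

Weight W = 28 × 10 = 280 N acts straight down.
Horizontal: T_left cos 72.5° = T_right cos 31°  →  T_left = 2.851 T_right.
Vertical: T_left sin 72.5° + T_right sin 31° = 280.
Substituting the horizontal relation into the vertical equation gives 3.234 T_right = 280, so T_right = 86.59 N.

T_right ≈ 86.6 N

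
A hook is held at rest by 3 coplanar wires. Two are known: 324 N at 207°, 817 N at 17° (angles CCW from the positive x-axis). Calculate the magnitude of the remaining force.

F ≈ 501 N

Sum the known components: ΣF_x = 492.6 N, ΣF_y = 91.77 N.
For equilibrium the remaining force must supply (−ΣF_x, −ΣF_y) = (-492.6, -91.77) N.
Magnitude = √((-492.6)² + (-91.77)²) = 501.1 N; direction = atan2(-91.77, -492.6) = 190.6°.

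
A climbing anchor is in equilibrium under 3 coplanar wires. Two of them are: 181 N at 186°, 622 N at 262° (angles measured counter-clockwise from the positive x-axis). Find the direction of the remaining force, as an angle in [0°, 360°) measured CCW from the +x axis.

Sum the known components: ΣF_x = -266.6 N, ΣF_y = -634.9 N.
For equilibrium the remaining force must supply (−ΣF_x, −ΣF_y) = (266.6, 634.9) N.
Magnitude = √((266.6)² + (634.9)²) = 688.6 N; direction = atan2(634.9, 266.6) = 67.2°.

θ ≈ 67.2°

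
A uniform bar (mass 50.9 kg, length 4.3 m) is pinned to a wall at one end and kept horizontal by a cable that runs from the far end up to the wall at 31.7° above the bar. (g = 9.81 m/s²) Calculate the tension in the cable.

T ≈ 475 N

Take torques about the hinge: T sin 31.7° · 4.3 = 50.9×9.81×2.15 = 1073.6 N·m.
So T = 1073.6 / (0.5255 × 4.3) = 475.12 N.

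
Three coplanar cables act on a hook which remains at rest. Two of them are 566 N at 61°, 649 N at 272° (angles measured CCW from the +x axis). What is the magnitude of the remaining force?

Sum the known components: ΣF_x = 297.1 N, ΣF_y = -153.6 N.
For equilibrium the remaining force must supply (−ΣF_x, −ΣF_y) = (-297.1, 153.6) N.
Magnitude = √((-297.1)² + (153.6)²) = 334.4 N; direction = atan2(153.6, -297.1) = 152.7°.

F ≈ 334 N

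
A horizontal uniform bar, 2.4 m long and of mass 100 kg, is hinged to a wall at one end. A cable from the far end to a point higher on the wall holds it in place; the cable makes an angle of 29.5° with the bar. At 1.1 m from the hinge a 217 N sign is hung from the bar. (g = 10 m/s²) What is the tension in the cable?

Take torques about the hinge: T sin 29.5° · 2.4 = 100×10×1.2 + 217×1.1 = 1438.7 N·m.
So T = 1438.7 / (0.4924 × 2.4) = 1217.4 N.

T ≈ 1220 N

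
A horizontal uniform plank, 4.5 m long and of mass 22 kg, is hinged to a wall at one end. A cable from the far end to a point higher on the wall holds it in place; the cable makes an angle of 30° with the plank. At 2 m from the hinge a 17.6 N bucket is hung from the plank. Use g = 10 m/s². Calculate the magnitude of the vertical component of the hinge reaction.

Take torques about the hinge: T sin 30° · 4.5 = 22×10×2.25 + 17.6×2 = 530.2 N·m.
So T = 530.2 / (0.5000 × 4.5) = 235.64 N.
ΣF_y = 0: H_y = (22×10 + 17.6) − T sin 30° = 237.6 − 117.82 = 119.78 N.

|H_y| ≈ 120 N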